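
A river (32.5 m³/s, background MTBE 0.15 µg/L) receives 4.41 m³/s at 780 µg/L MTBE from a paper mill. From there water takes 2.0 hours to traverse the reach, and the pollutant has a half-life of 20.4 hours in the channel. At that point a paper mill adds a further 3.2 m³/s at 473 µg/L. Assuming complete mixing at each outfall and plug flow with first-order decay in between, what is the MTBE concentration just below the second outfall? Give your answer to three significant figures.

Mass balance: C = (32.50·0.1500 + 4.410·780.0) / 36.91 = 3445/36.91 = 93.33 µg/L; combined flow 36.91 m³/s.
Half-life 20.4 h → k = ln 2 / 20.4 = 0.03398 h⁻¹ = 0.8155 d⁻¹.
After decay, C = 93.33 × e^(−kt) = 93.33 × 0.9343 = 87.19 µg/L.
At the second outfall, C = (36.91·87.19 + 3.200·473.0) / (36.91 + 3.200) = 118.0 µg/L.

118 µg/L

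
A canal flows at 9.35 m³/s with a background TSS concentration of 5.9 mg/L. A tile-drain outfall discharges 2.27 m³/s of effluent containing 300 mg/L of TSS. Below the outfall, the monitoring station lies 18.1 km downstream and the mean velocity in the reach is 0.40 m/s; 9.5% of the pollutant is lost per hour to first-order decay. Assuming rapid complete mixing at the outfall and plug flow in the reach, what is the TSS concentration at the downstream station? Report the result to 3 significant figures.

Conservation of mass: C = (9.350·5.900 + 2.270·300.0) / 11.62 = 736.2/11.62 = 63.35 mg/L.
Travel time t = 18.1·1000 / 0.40 = 45250 s = 12.57 h.
9.5%/h lost → k = −ln(1 − 0.095) = 0.09982 h⁻¹.
Applying C = C₀e^(−kt): 63.35 × 0.2852 = 18.07 mg/L.

18.1 mg/L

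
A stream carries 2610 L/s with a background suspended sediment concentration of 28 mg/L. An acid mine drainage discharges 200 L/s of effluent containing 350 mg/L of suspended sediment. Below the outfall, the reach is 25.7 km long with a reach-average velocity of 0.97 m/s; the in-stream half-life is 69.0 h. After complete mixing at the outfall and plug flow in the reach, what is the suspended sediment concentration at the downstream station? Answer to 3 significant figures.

47.3 mg/L

After mixing, C = (2610·28.00 + 200.0·350.0) / 2810 = 143100/2810 = 50.92 mg/L.
Travel time t = 25.7·1000 / 0.97 = 26490 s = 7.360 h.
Half-life 69.0 h → k = ln 2 / 69.0 = 0.01005 h⁻¹ = 0.2411 d⁻¹.
Applying C = C₀e^(−kt): 50.92 × 0.9287 = 47.29 mg/L.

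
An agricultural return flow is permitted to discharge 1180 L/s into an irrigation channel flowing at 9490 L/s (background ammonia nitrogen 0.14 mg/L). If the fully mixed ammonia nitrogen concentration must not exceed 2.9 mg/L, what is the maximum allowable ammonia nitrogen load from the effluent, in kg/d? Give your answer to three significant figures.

Mass balance at the limit: 9490·0.1400 + 1180·Cₑ = 10670·2.9 → Cₑ = 25.10 mg/L.
1180 L/s = 1.180 m³/s. Load = 1.180 m³/s × 25.10 g/m³ × 86 400 s/d = 2559 kg/d.

2560 kg/d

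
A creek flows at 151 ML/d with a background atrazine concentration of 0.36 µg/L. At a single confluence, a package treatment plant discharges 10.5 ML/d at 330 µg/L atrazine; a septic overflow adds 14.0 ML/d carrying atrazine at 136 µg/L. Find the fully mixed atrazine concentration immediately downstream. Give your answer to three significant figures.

Mixed concentration C = ΣQC/ΣQ = (151.0·0.3600 + 10.50·330.0 + 14.00·136.0) / 175.5 = 5423/175.5 = 30.90 µg/L.

30.9 µg/L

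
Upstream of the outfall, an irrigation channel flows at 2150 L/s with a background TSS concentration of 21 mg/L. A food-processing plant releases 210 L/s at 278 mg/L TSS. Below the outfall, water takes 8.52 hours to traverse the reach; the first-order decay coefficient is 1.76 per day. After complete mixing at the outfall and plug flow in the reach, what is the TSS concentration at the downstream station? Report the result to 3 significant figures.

23.5 mg/L

Conservation of mass: C = (2150·21.00 + 210.0·278.0) / 2360 = 103500/2360 = 43.87 mg/L.
Applying C = C₀e^(−kt): 43.87 × 0.5354 = 23.49 mg/L.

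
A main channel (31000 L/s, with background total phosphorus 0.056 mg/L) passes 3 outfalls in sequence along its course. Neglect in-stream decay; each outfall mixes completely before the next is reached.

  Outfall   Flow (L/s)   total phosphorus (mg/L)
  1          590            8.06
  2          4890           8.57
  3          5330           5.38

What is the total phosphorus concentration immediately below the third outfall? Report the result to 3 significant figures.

After outfall 1: Q = 31000 + 590.0 = 31590 L/s; C = (31000·0.05600 + 590.0·8.060)/31590 = 0.2055 mg/L.
After outfall 2: Q = 31590 + 4890 = 36480 L/s; C = (31590·0.2055 + 4890·8.570)/36480 = 1.327 mg/L.
After outfall 3: Q = 36480 + 5330 = 41810 L/s; C = (36480·1.327 + 5330·5.380)/41810 = 1.843 mg/L.

1.84 mg/L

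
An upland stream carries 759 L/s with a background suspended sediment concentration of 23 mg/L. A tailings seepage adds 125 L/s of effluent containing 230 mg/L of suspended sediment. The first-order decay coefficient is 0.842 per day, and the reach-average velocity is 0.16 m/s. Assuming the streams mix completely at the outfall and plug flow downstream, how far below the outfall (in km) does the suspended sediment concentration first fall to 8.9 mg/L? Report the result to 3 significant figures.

29.1 km

After mixing, C = (759.0·23.00 + 125.0·230.0) / 884.0 = 46210/884.0 = 52.27 mg/L.
Set 52.27·exp(−k·t) = 8.9 → t = ln(52.27/8.9)/k = 181700 s = 50.46 h.
Distance = v·t = 0.16·181700 = 29070 m = 29.07 km.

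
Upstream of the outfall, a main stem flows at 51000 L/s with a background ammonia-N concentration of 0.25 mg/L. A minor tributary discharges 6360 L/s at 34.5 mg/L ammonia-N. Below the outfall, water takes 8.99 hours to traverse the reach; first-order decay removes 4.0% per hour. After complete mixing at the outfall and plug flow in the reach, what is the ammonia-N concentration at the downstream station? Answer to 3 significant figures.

Flow-weighted average: C = (51000·0.2500 + 6360·34.50) / 57360 = 232200/57360 = 4.048 mg/L.
4.0%/h lost → k = −ln(1 − 0.04) = 0.04082 h⁻¹.
Decay over the reach: 4.048·exp(−kt) = 4.048·0.6928 = 2.804 mg/L.

2.80 mg/L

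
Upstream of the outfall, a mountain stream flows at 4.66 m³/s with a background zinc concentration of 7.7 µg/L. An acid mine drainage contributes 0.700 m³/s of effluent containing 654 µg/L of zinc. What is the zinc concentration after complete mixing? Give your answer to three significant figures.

92.1 µg/L

Mass balance: C = (4.660·7.700 + 0.7000·654.0) / 5.360 = 493.7/5.360 = 92.10 µg/L.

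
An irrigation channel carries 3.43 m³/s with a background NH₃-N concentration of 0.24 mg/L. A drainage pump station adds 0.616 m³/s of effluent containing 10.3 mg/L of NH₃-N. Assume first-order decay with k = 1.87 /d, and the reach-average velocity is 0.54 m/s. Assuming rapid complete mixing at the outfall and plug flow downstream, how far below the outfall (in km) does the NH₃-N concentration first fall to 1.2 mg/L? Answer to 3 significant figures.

Mass balance: C = (3.430·0.2400 + 0.6160·10.30) / 4.046 = 7.168/4.046 = 1.772 mg/L.
Set 1.772·exp(−k·t) = 1.2 → t = ln(1.772/1.2)/k = 18000 s = 5.000 h.
Distance = v·t = 0.54·18000 = 9720 m = 9.720 km.

9.72 km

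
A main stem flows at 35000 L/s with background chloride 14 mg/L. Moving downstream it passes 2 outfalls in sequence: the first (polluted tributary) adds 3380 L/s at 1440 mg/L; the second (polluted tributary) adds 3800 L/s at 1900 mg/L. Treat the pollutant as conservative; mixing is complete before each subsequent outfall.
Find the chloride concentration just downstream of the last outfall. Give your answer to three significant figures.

Below outfall 1: Q → 38380 L/s, C = (35000·14.00 + 3380·1440)/38380 = 139.6 mg/L.
Below outfall 2: Q → 42180 L/s, C = (38380·139.6 + 3800·1900)/42180 = 298.2 mg/L.

298 mg/L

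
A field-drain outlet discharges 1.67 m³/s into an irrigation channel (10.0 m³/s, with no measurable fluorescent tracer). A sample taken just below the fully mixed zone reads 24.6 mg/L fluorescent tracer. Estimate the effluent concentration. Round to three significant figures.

Mass balance: 10.00·0 + 1.670·Cₑ = 11.67·24.60
→ Cₑ = (11.67·24.60 − 10.00·0) / 1.670 = 171.9 mg/L.

172 mg/L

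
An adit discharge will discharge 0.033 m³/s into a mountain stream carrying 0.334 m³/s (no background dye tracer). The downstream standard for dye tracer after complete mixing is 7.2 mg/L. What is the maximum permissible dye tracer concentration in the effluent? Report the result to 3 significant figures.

At the limit, (Qr·Cr + Qe·Cₑ)/(Qr + Qe) = 7.2:
Cₑ = (0.3670·7.2 − 0.3340·0) / 0.03300 = 80.07 mg/L.

80.1 mg/L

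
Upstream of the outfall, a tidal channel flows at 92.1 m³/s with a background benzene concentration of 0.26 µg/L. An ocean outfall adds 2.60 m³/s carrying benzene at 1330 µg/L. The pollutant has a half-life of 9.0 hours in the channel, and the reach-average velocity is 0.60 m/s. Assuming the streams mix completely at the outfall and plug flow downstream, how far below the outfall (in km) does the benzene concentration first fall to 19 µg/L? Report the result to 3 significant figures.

18.5 km

Mass balance: C = (92.10·0.2600 + 2.600·1330) / 94.70 = 3482/94.70 = 36.77 µg/L.
Half-life 9.0 h → k = ln 2 / 9.0 = 0.07702 h⁻¹ = 1.848 d⁻¹.
Set 36.77·exp(−k·t) = 19 → t = ln(36.77/19)/k = 30860 s = 8.572 h.
Distance = v·t = 0.60·30860 = 18520 m = 18.52 km.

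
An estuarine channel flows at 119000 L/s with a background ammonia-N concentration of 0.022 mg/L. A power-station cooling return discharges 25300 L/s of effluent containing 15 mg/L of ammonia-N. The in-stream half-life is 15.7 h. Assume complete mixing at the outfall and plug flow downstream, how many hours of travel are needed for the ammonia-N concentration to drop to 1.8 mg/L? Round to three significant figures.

8.74 h

Mass balance: C = (119000·0.02200 + 25300·15.00) / 144300 = 382100/144300 = 2.648 mg/L.
Half-life 15.7 h → k = ln 2 / 15.7 = 0.04415 h⁻¹ = 1.060 d⁻¹.
2.648·exp(−k·t) = 1.8 → t = ln(2.648/1.8)/k = 31480 s = 8.744 h.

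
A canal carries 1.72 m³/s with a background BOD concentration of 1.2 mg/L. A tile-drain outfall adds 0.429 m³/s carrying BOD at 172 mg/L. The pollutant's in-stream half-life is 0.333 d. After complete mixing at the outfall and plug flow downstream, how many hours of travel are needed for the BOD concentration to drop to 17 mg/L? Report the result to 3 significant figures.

8.42 h

Flow-weighted average: C = (1.720·1.200 + 0.4290·172.0) / 2.149 = 75.85/2.149 = 35.30 mg/L.
Half-life 0.333 d → k = ln 2 / 0.333 = 2.082 d⁻¹.
35.30·exp(−k·t) = 17 → t = ln(35.30/17)/k = 30320 s = 8.423 h.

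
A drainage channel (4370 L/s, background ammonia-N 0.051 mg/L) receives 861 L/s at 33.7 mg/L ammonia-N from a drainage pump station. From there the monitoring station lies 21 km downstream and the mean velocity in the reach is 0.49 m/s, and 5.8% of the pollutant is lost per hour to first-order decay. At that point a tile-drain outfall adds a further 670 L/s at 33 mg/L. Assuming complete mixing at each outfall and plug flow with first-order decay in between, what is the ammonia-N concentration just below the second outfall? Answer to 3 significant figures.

6.18 mg/L

After mixing, C = (4370·0.05100 + 861.0·33.70) / 5231 = 29240/5231 = 5.589 mg/L; combined flow 5231 L/s.
Travel time t = 21·1000 / 0.49 = 42860 s = 11.90 h.
5.8%/h lost → k = −ln(1 − 0.058) = 0.05975 h⁻¹.
Applying C = C₀e^(−kt): 5.589 × 0.4910 = 2.744 mg/L.
Second outfall: C = (5231·2.744 + 670.0·33.00)/5901 = 6.180 mg/L.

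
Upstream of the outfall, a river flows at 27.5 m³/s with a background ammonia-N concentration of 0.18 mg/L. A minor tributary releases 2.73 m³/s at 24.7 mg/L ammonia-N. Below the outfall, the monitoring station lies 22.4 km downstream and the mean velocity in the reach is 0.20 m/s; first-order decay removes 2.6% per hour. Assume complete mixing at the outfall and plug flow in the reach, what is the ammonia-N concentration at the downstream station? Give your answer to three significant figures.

1.05 mg/L

Mixed concentration C = ΣQC/ΣQ = (27.50·0.1800 + 2.730·24.70) / 30.23 = 72.38/30.23 = 2.394 mg/L.
Travel time t = 22.4·1000 / 0.20 = 112000 s = 31.11 h.
2.6%/h lost → k = −ln(1 − 0.026) = 0.02634 h⁻¹.
First-order decay: C = 2.394·exp(−k·t) = 2.394·0.4406 = 1.055 mg/L.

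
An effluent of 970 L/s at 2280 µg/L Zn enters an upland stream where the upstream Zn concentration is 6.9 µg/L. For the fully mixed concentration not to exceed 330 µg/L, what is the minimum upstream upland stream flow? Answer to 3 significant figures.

5850 L/s

Set C_mix = 330: (Q·6.900 + 970.0·2280) / (Q + 970.0) = 330
→ Q = 970.0·(2280 − 330)/(330 − 6.900) = 5854 L/s.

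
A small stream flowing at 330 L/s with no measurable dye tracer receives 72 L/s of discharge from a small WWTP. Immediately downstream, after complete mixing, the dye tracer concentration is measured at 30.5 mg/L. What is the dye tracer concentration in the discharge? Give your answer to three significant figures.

Mass balance: 330.0·0 + 72.00·Cₑ = 402.0·30.50
→ Cₑ = (402.0·30.50 − 330.0·0) / 72.00 = 170.3 mg/L.

170 mg/L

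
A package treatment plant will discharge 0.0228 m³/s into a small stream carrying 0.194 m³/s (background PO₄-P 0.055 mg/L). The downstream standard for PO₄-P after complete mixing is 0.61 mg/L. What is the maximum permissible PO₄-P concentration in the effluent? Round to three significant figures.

5.33 mg/L

At the limit, (Qr·Cr + Qe·Cₑ)/(Qr + Qe) = 0.61:
Cₑ = (0.2168·0.61 − 0.1940·0.05500) / 0.02280 = 5.332 mg/L.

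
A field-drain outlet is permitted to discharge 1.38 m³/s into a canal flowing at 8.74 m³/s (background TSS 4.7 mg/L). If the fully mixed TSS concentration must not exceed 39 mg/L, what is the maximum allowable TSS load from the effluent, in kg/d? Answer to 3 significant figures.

30600 kg/d

Mass balance at the limit: 8.740·4.700 + 1.380·Cₑ = 10.12·39 → Cₑ = 256.2 mg/L.
Load = 1.380 m³/s × 256.2 g/m³ × 86 400 s/d = 30550 kg/d.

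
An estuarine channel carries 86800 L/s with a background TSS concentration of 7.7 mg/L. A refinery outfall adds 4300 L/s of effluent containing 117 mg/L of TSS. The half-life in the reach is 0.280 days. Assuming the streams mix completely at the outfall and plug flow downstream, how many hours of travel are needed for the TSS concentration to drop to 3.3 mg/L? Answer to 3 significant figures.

Mass balance: C = (86800·7.700 + 4300·117.0) / 91100 = 1171000/91100 = 12.86 mg/L.
Half-life 0.280 d → k = ln 2 / 0.280 = 2.476 d⁻¹.
12.86·exp(−k·t) = 3.3 → t = ln(12.86/3.3)/k = 47470 s = 13.19 h.

13.2 h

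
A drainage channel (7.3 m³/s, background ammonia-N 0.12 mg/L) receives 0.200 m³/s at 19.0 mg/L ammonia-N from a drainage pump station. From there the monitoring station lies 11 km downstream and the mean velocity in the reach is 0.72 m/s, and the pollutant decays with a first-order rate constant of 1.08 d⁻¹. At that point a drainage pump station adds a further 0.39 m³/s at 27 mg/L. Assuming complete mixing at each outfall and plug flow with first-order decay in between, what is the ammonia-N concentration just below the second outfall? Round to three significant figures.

After mixing, C = (7.300·0.1200 + 0.2000·19.00) / 7.500 = 4.676/7.500 = 0.6235 mg/L; combined flow 7.500 m³/s.
Travel time t = 11·1000 / 0.72 = 15280 s = 4.244 h.
First-order decay: C = 0.6235·exp(−k·t) = 0.6235·0.8262 = 0.5151 mg/L.
At the second outfall, C = (7.500·0.5151 + 0.3900·27.00) / (7.500 + 0.3900) = 1.824 mg/L.

1.82 mg/L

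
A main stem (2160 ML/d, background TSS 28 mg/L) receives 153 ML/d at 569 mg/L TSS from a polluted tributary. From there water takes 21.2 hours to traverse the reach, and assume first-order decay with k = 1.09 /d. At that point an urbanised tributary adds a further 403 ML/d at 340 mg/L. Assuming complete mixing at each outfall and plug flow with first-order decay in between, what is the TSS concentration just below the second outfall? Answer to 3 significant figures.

Conservation of mass: C = (2160·28.00 + 153.0·569.0) / 2313 = 147500/2313 = 63.79 mg/L; combined flow 2313 ML/d.
Decay over the reach: 63.79·exp(−kt) = 63.79·0.3818 = 24.35 mg/L.
Second outfall: C = (2313·24.35 + 403.0·340.0)/2716 = 71.19 mg/L.

71.2 mg/L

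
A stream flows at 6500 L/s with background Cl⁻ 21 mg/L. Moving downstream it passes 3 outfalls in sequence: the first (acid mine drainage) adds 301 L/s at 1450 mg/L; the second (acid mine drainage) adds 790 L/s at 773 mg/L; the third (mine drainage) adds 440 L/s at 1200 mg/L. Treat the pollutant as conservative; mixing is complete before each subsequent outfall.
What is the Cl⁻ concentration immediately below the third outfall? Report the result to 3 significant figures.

Outfall 1: combined Q = 6801 L/s; C = (6500·21.00 + 301.0·1450)/6801 = 84.24 mg/L.
Outfall 2: combined Q = 7591 L/s; C = (6801·84.24 + 790.0·773.0)/7591 = 155.9 mg/L.
Outfall 3: combined Q = 8031 L/s; C = (7591·155.9 + 440.0·1200)/8031 = 213.1 mg/L.

213 mg/L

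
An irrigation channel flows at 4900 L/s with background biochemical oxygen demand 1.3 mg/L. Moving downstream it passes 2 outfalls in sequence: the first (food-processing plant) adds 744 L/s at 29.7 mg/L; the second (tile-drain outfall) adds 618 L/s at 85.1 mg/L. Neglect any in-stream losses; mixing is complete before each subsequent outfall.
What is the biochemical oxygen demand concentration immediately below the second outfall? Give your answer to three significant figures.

Below outfall 1: Q → 5644 L/s, C = (4900·1.300 + 744.0·29.70)/5644 = 5.044 mg/L.
Below outfall 2: Q → 6262 L/s, C = (5644·5.044 + 618.0·85.10)/6262 = 12.94 mg/L.

12.9 mg/L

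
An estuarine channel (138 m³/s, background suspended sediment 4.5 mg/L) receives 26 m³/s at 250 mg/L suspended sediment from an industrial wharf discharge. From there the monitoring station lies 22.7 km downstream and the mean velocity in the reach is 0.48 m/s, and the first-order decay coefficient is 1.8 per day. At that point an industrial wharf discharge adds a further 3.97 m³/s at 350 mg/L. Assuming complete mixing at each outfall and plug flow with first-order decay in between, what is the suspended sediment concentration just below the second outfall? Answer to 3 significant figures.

Conservation of mass: C = (138.0·4.500 + 26.00·250.0) / 164.0 = 7121/164.0 = 43.42 mg/L; combined flow 164.0 m³/s.
Travel time t = 22.7·1000 / 0.48 = 47290 s = 13.14 h.
After decay, C = 43.42 × e^(−kt) = 43.42 × 0.3733 = 16.21 mg/L.
Second outfall: C = (164.0·16.21 + 3.970·350.0)/168.0 = 24.10 mg/L.

24.1 mg/L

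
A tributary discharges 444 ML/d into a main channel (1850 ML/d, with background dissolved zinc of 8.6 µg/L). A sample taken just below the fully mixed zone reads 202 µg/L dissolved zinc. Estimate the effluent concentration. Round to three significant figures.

Mass balance: 1850·8.600 + 444.0·Cₑ = 2294·202.0
→ Cₑ = (2294·202.0 − 1850·8.600) / 444.0 = 1008 µg/L.

1010 µg/L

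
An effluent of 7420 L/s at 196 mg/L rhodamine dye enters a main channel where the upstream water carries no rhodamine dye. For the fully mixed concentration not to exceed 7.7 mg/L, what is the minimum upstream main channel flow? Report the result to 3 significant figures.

181000 L/s

Set C_mix = 7.7: (Q·0 + 7420·196.0) / (Q + 7420) = 7.7
→ Q = 7420·(196.0 − 7.7)/(7.7 − 0) = 181500 L/s.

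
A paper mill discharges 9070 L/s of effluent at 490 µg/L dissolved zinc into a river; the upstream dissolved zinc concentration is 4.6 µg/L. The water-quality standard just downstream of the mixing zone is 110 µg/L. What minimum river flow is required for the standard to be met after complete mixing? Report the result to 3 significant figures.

Set C_mix = 110: (Q·4.600 + 9070·490.0) / (Q + 9070) = 110
→ Q = 9070·(490.0 − 110)/(110 − 4.600) = 32700 L/s.

32700 L/s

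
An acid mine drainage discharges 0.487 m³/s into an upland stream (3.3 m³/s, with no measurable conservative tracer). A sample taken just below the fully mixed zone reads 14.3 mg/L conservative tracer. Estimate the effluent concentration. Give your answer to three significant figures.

111 mg/L

Mass balance: 3.300·0 + 0.4870·Cₑ = 3.787·14.30
→ Cₑ = (3.787·14.30 − 3.300·0) / 0.4870 = 111.2 mg/L.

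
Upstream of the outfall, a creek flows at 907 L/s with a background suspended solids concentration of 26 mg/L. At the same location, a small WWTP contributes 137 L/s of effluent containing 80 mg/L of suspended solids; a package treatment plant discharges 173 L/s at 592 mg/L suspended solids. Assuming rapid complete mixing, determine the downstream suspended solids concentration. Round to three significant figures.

113 mg/L

Mixed concentration C = ΣQC/ΣQ = (907.0·26.00 + 137.0·80.00 + 173.0·592.0) / 1217 = 137000/1217 = 112.5 mg/L.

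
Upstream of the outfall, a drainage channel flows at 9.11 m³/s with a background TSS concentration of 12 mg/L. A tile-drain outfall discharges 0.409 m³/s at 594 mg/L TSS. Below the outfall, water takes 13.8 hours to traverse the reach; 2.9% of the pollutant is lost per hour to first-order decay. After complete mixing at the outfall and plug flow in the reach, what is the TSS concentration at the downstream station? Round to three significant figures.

Flow-weighted average: C = (9.110·12.00 + 0.4090·594.0) / 9.519 = 352.3/9.519 = 37.01 mg/L.
2.9%/h lost → k = −ln(1 − 0.029) = 0.02943 h⁻¹.
First-order decay: C = 37.01·exp(−k·t) = 37.01·0.6662 = 24.65 mg/L.

24.7 mg/L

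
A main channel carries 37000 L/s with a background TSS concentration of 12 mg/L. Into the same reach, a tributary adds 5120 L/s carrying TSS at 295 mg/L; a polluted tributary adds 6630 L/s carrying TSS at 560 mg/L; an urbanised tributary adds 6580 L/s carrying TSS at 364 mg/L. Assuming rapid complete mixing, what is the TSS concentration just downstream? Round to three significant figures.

Mass balance: C = (37000·12.00 + 5120·295.0 + 6630·560.0 + 6580·364.0) / 55330 = 8062000/55330 = 145.7 mg/L.

146 mg/L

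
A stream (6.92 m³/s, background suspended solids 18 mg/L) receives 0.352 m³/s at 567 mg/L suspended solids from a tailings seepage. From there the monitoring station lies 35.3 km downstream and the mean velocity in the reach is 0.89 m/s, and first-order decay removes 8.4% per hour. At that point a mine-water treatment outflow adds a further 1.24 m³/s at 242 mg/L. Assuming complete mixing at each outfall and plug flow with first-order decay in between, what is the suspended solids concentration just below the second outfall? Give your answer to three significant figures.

49.7 mg/L

After mixing, C = (6.920·18.00 + 0.3520·567.0) / 7.272 = 324.1/7.272 = 44.57 mg/L; combined flow 7.272 m³/s.
Travel time t = 35.3·1000 / 0.89 = 39660 s = 11.02 h.
8.4%/h lost → k = −ln(1 − 0.084) = 0.08774 h⁻¹.
Decay over the reach: 44.57·exp(−kt) = 44.57·0.3804 = 16.95 mg/L.
At the second outfall, C = (7.272·16.95 + 1.240·242.0) / (7.272 + 1.240) = 49.74 mg/L.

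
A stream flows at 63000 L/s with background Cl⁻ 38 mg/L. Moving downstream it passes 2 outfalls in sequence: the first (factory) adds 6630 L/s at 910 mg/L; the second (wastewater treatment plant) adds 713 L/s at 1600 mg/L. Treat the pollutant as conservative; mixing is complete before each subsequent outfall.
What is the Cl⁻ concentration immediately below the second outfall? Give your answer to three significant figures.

136 mg/L

Below outfall 1: Q → 69630 L/s, C = (63000·38.00 + 6630·910.0)/69630 = 121.0 mg/L.
Below outfall 2: Q → 70340 L/s, C = (69630·121.0 + 713.0·1600)/70340 = 136.0 mg/L.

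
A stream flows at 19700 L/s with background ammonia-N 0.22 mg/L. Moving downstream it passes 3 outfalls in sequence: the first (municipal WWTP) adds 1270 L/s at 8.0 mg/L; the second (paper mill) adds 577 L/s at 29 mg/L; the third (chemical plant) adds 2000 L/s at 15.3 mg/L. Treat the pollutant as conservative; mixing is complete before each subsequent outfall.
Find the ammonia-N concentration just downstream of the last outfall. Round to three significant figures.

Below outfall 1: Q → 20970 L/s, C = (19700·0.2200 + 1270·8.000)/20970 = 0.6912 mg/L.
Below outfall 2: Q → 21550 L/s, C = (20970·0.6912 + 577.0·29.00)/21550 = 1.449 mg/L.
Below outfall 3: Q → 23550 L/s, C = (21550·1.449 + 2000·15.30)/23550 = 2.626 mg/L.

2.63 mg/L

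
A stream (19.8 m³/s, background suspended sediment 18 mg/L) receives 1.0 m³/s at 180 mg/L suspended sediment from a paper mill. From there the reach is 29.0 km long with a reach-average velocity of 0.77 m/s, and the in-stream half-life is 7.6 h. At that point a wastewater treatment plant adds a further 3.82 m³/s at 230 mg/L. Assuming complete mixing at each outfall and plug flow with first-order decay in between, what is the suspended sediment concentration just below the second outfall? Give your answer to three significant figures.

Flow-weighted average: C = (19.80·18.00 + 1.000·180.0) / 20.80 = 536.4/20.80 = 25.79 mg/L; combined flow 20.80 m³/s.
Travel time t = 29.0·1000 / 0.77 = 37660 s = 10.46 h.
Half-life 7.6 h → k = ln 2 / 7.6 = 0.09120 h⁻¹ = 2.189 d⁻¹.
After decay, C = 25.79 × e^(−kt) = 25.79 × 0.3851 = 9.932 mg/L.
Second outfall: C = (20.80·9.932 + 3.820·230.0)/24.62 = 44.08 mg/L.

44.1 mg/L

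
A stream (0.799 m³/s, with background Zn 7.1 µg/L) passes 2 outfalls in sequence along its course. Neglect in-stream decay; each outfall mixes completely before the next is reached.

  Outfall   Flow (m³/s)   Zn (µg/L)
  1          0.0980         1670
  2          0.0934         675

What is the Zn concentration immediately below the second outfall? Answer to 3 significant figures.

After outfall 1: Q = 0.7990 + 0.09800 = 0.8970 m³/s; C = (0.7990·7.100 + 0.09800·1670)/0.8970 = 188.8 µg/L.
After outfall 2: Q = 0.8970 + 0.09340 = 0.9904 m³/s; C = (0.8970·188.8 + 0.09340·675.0)/0.9904 = 234.6 µg/L.

235 µg/L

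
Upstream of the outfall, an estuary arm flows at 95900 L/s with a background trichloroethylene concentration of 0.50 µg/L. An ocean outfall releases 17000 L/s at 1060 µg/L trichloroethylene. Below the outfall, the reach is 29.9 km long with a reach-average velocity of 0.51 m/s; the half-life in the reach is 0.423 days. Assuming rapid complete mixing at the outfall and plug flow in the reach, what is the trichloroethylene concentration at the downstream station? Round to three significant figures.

After mixing, C = (95900·0.5000 + 17000·1060) / 112900 = 18070000/112900 = 160.0 µg/L.
Travel time t = 29.9·1000 / 0.51 = 58630 s = 16.29 h.
Half-life 0.423 d → k = ln 2 / 0.423 = 1.639 d⁻¹.
After decay, C = 160.0 × e^(−kt) = 160.0 × 0.3289 = 52.64 µg/L.

52.6 µg/L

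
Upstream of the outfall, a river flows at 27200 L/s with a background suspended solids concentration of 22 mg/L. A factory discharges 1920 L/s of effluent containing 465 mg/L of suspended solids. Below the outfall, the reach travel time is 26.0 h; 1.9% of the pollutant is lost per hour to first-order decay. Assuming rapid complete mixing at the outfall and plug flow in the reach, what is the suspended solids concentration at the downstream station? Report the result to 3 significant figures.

Mixed concentration C = ΣQC/ΣQ = (27200·22.00 + 1920·465.0) / 29120 = 1491000/29120 = 51.21 mg/L.
1.9%/h lost → k = −ln(1 − 0.019) = 0.01918 h⁻¹.
After decay, C = 51.21 × e^(−kt) = 51.21 × 0.6073 = 31.10 mg/L.

31.1 mg/L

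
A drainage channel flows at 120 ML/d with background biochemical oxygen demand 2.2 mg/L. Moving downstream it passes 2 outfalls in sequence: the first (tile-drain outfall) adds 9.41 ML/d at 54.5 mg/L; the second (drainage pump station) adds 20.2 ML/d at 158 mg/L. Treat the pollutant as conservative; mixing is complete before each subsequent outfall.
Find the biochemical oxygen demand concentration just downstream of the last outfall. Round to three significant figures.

Outfall 1: combined Q = 129.4 ML/d; C = (120.0·2.200 + 9.410·54.50)/129.4 = 6.003 mg/L.
Outfall 2: combined Q = 149.6 ML/d; C = (129.4·6.003 + 20.20·158.0)/149.6 = 26.53 mg/L.

26.5 mg/L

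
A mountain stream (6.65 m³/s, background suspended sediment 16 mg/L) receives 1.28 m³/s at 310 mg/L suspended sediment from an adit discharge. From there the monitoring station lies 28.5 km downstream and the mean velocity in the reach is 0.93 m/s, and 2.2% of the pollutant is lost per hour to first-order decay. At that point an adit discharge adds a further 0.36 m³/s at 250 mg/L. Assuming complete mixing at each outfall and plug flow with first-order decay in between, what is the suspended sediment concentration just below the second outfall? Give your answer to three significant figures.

61.1 mg/L

Flow-weighted average: C = (6.650·16.00 + 1.280·310.0) / 7.930 = 503.2/7.930 = 63.46 mg/L; combined flow 7.930 m³/s.
Travel time t = 28.5·1000 / 0.93 = 30650 s = 8.513 h.
2.2%/h lost → k = −ln(1 − 0.022) = 0.02225 h⁻¹.
After decay, C = 63.46 × e^(−kt) = 63.46 × 0.8275 = 52.51 mg/L.
At the second outfall, C = (7.930·52.51 + 0.3600·250.0) / (7.930 + 0.3600) = 61.08 mg/L.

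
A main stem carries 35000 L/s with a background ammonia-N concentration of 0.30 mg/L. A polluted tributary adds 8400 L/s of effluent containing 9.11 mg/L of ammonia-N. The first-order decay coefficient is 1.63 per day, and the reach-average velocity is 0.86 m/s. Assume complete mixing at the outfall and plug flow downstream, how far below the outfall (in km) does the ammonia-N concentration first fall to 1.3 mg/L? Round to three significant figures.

Mixed concentration C = ΣQC/ΣQ = (35000·0.3000 + 8400·9.110) / 43400 = 87020/43400 = 2.005 mg/L.
Set 2.005·exp(−k·t) = 1.3 → t = ln(2.005/1.3)/k = 22970 s = 6.381 h.
Distance = v·t = 0.86·22970 = 19750 m = 19.75 km.

19.8 km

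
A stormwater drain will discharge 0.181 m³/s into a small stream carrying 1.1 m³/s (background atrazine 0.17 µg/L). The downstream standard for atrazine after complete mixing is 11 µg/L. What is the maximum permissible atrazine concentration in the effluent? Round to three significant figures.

At the limit, (Qr·Cr + Qe·Cₑ)/(Qr + Qe) = 11:
Cₑ = (1.281·11 − 1.100·0.1700) / 0.1810 = 76.82 µg/L.

76.8 µg/L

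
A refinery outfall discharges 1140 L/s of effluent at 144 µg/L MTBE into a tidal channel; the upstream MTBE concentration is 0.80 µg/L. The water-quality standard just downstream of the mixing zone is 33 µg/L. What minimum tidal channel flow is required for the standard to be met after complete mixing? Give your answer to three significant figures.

3930 L/s

Set C_mix = 33: (Q·0.8000 + 1140·144.0) / (Q + 1140) = 33
→ Q = 1140·(144.0 − 33)/(33 − 0.8000) = 3930 L/s.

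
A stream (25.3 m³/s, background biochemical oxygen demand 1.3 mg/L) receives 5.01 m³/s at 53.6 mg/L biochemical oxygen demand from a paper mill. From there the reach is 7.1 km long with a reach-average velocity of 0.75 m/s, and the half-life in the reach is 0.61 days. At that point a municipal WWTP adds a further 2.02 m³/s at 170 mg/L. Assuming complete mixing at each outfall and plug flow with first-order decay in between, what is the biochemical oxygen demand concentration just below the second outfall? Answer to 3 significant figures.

18.9 mg/L

Mass balance: C = (25.30·1.300 + 5.010·53.60) / 30.31 = 301.4/30.31 = 9.945 mg/L; combined flow 30.31 m³/s.
Travel time t = 7.1·1000 / 0.75 = 9467 s = 2.630 h.
Half-life 0.61 d → k = ln 2 / 0.61 = 1.136 d⁻¹.
First-order decay: C = 9.945·exp(−k·t) = 9.945·0.8829 = 8.781 mg/L.
Second outfall: C = (30.31·8.781 + 2.020·170.0)/32.33 = 18.85 mg/L.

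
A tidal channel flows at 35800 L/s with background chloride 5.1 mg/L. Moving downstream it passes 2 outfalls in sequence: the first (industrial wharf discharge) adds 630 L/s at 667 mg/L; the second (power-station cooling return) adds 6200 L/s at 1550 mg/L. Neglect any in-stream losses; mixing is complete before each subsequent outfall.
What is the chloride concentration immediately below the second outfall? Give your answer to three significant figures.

Outfall 1: combined Q = 36430 L/s; C = (35800·5.100 + 630.0·667.0)/36430 = 16.55 mg/L.
Outfall 2: combined Q = 42630 L/s; C = (36430·16.55 + 6200·1550)/42630 = 239.6 mg/L.

240 mg/L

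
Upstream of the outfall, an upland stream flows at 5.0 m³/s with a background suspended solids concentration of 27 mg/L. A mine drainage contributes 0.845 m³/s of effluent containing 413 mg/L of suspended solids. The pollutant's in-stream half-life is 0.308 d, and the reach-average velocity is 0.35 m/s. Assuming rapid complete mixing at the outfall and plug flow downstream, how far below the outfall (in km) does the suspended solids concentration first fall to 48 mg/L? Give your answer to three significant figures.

7.33 km

Flow-weighted average: C = (5.000·27.00 + 0.8450·413.0) / 5.845 = 484.0/5.845 = 82.80 mg/L.
Half-life 0.308 d → k = ln 2 / 0.308 = 2.250 d⁻¹.
Set 82.80·exp(−k·t) = 48 → t = ln(82.80/48)/k = 20930 s = 5.815 h.
Distance = v·t = 0.35·20930 = 7327 m = 7.327 km.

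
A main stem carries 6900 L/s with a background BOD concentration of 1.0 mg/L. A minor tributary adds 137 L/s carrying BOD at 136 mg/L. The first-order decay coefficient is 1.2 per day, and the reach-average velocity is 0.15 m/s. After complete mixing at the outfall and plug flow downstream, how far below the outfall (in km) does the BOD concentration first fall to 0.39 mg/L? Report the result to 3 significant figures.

Mass balance: C = (6900·1.000 + 137.0·136.0) / 7037 = 25530/7037 = 3.628 mg/L.
Set 3.628·exp(−k·t) = 0.39 → t = ln(3.628/0.39)/k = 160600 s = 44.61 h.
Distance = v·t = 0.15·160600 = 24090 m = 24.09 km.

24.1 km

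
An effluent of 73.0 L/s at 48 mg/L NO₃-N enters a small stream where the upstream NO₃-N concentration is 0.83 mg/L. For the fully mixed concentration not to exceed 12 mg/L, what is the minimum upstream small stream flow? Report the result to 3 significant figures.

Set C_mix = 12: (Q·0.8300 + 73.00·48.00) / (Q + 73.00) = 12
→ Q = 73.00·(48.00 − 12)/(12 − 0.8300) = 235.3 L/s.

235 L/s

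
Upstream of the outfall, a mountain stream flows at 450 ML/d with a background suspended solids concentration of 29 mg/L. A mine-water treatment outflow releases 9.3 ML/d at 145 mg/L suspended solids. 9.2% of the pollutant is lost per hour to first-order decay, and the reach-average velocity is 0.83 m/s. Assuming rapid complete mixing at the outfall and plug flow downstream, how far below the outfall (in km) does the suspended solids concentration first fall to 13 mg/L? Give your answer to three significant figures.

Flow-weighted average: C = (450.0·29.00 + 9.300·145.0) / 459.3 = 14400/459.3 = 31.35 mg/L.
9.2%/h lost → k = −ln(1 − 0.092) = 0.09651 h⁻¹.
Set 31.35·exp(−k·t) = 13 → t = ln(31.35/13)/k = 32830 s = 9.120 h.
Distance = v·t = 0.83·32830 = 27250 m = 27.25 km.

27.3 km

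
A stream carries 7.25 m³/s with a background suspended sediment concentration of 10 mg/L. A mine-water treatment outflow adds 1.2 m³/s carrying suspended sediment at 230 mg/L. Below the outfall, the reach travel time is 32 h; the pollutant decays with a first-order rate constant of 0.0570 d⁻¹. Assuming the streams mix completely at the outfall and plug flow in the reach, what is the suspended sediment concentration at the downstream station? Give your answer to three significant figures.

After mixing, C = (7.250·10.00 + 1.200·230.0) / 8.450 = 348.5/8.450 = 41.24 mg/L.
After decay, C = 41.24 × e^(−kt) = 41.24 × 0.9268 = 38.22 mg/L.

38.2 mg/L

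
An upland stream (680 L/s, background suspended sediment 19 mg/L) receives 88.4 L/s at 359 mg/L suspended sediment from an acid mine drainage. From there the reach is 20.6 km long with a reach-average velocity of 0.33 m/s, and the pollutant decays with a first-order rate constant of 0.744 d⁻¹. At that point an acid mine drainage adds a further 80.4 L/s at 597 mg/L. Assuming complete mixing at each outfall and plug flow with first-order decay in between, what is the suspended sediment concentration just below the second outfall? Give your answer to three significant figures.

Mass balance: C = (680.0·19.00 + 88.40·359.0) / 768.4 = 44660/768.4 = 58.12 mg/L; combined flow 768.4 L/s.
Travel time t = 20.6·1000 / 0.33 = 62420 s = 17.34 h.
Applying C = C₀e^(−kt): 58.12 × 0.5842 = 33.95 mg/L.
Second outfall: C = (768.4·33.95 + 80.40·597.0)/848.8 = 87.28 mg/L.

87.3 mg/L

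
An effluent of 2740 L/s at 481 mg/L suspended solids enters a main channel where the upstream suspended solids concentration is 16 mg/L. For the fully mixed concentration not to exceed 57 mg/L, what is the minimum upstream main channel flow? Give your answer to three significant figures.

28300 L/s

Set C_mix = 57: (Q·16.00 + 2740·481.0) / (Q + 2740) = 57
→ Q = 2740·(481.0 − 57)/(57 − 16.00) = 28340 L/s.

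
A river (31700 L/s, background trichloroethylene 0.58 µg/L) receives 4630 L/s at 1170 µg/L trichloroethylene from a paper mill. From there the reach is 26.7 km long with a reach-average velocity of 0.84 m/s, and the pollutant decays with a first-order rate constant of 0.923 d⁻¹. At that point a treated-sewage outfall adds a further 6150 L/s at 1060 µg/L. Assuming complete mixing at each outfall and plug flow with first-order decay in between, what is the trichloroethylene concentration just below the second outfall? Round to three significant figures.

Conservation of mass: C = (31700·0.5800 + 4630·1170) / 36330 = 5435000/36330 = 149.6 µg/L; combined flow 36330 L/s.
Travel time t = 26.7·1000 / 0.84 = 31790 s = 8.829 h.
First-order decay: C = 149.6·exp(−k·t) = 149.6·0.7121 = 106.5 µg/L.
Second outfall: C = (36330·106.5 + 6150·1060)/42480 = 244.6 µg/L.

245 µg/L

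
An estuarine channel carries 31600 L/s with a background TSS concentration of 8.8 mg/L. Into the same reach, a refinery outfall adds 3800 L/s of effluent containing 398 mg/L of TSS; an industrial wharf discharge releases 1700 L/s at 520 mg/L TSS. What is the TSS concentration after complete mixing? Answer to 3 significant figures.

72.1 mg/L

Mixed concentration C = ΣQC/ΣQ = (31600·8.800 + 3800·398.0 + 1700·520.0) / 37100 = 2674000/37100 = 72.09 mg/L.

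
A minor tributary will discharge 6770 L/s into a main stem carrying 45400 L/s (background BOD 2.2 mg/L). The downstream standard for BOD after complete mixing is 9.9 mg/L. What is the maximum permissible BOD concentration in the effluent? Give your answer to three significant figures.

61.5 mg/L

At the limit, (Qr·Cr + Qe·Cₑ)/(Qr + Qe) = 9.9:
Cₑ = (52170·9.9 − 45400·2.200) / 6770 = 61.54 mg/L.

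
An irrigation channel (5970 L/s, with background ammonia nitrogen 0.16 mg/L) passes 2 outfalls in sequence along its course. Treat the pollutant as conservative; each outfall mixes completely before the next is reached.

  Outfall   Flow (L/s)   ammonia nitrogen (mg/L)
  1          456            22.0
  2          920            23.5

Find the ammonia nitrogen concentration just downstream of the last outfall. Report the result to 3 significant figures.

4.44 mg/L

Outfall 1: combined Q = 6426 L/s; C = (5970·0.1600 + 456.0·22.00)/6426 = 1.710 mg/L.
Outfall 2: combined Q = 7346 L/s; C = (6426·1.710 + 920.0·23.50)/7346 = 4.439 mg/L.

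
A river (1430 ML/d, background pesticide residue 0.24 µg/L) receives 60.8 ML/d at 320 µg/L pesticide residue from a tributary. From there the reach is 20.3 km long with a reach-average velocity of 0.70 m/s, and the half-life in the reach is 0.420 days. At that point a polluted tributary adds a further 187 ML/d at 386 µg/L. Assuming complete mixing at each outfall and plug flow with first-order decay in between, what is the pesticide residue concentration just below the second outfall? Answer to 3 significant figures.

49.8 µg/L

Flow-weighted average: C = (1430·0.2400 + 60.80·320.0) / 1491 = 19800/1491 = 13.28 µg/L; combined flow 1491 ML/d.
Travel time t = 20.3·1000 / 0.70 = 29000 s = 8.056 h.
Half-life 0.420 d → k = ln 2 / 0.420 = 1.650 d⁻¹.
Decay over the reach: 13.28·exp(−kt) = 13.28·0.5747 = 7.632 µg/L.
At the second outfall, C = (1491·7.632 + 187.0·386.0) / (1491 + 187.0) = 49.80 µg/L.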